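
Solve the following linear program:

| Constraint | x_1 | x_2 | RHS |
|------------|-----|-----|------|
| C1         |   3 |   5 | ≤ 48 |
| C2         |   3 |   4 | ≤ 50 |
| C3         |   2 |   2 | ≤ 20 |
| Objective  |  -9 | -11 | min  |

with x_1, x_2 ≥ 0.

Evaluate the objective at each vertex of the feasible region:
  z(0, 0) = 0
  z(10, 0) = -90
  z(1, 9) = -108  ←
  z(0, 9.6) = -105.6
The minimum is at x_1 = 1, x_2 = 9.

x_1 = 1, x_2 = 9, z = -108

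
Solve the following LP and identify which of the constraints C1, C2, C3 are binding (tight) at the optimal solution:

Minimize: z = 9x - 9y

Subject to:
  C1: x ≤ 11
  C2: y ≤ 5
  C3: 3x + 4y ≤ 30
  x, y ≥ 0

At x = 0, y = 5, compute slack b - a·x for each constraint:
  C1: 11 − 0 = 11  (slack)
  C2: 5 − 5 = 0  (binding)
  C3: 30 − 20 = 10  (slack)

Optimal: x = 0, y = 5
Binding: C2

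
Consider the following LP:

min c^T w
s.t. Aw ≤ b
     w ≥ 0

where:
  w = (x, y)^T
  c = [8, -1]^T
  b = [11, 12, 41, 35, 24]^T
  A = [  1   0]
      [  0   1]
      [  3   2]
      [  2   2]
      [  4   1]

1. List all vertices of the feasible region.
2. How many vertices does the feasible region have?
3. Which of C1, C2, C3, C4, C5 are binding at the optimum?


1. (0, 0), (6, 0), (3, 12), (0, 12)
2. 4
3. C2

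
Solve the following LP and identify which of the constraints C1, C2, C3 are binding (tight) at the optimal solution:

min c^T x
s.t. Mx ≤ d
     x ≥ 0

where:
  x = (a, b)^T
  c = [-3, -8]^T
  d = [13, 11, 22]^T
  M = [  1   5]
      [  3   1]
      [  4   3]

At a = 3, b = 2, compute slack b - a·x for each constraint:
  C1: 13 − 13 = 0  (binding)
  C2: 11 − 11 = 0  (binding)
  C3: 22 − 18 = 4  (slack)

Optimal: a = 3, b = 2
Binding: C1, C2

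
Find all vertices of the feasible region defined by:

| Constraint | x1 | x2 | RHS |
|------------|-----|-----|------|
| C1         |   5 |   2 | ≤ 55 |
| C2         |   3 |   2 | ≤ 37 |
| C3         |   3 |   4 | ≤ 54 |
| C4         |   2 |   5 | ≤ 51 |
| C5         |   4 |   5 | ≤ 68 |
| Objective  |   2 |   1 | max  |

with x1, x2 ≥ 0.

(0, 0), (11, 0), (9, 5), (7.545, 7.182), (0, 10.2)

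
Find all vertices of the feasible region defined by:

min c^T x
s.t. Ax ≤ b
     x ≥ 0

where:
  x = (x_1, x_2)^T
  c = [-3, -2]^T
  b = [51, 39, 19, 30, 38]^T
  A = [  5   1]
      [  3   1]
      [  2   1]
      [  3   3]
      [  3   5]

(0, 0), (9.5, 0), (9, 1), (6, 4), (0, 7.6)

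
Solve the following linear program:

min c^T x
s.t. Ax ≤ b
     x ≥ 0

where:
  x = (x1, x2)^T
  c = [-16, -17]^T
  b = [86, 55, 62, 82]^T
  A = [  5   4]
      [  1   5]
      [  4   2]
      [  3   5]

Evaluate the objective at each vertex of the feasible region:
  z(0, 0) = 0
  z(15.5, 0) = -248
  z(12.67, 5.667) = -299
  z(10, 9) = -313  ←
  z(0, 11) = -187
The minimum is at x1 = 10, x2 = 9.

x1 = 10, x2 = 9, z = -313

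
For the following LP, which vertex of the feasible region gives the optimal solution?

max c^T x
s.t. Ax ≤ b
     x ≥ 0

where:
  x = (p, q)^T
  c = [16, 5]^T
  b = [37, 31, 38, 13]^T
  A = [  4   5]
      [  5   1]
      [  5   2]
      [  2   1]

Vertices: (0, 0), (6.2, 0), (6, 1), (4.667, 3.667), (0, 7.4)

Evaluate the objective at each vertex of the feasible region:
  z(0, 0) = 0
  z(6.2, 0) = 99.2
  z(6, 1) = 101  ←
  z(4.667, 3.667) = 93
  z(0, 7.4) = 37
The maximum is at p = 6, q = 1.

(6, 1)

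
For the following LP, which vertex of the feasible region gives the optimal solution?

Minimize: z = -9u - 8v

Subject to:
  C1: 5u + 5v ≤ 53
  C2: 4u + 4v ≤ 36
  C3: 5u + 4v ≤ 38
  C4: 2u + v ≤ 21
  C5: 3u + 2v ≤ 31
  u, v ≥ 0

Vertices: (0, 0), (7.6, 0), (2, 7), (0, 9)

Evaluate the objective at each vertex of the feasible region:
  z(0, 0) = 0
  z(7.6, 0) = -68.4
  z(2, 7) = -74  ←
  z(0, 9) = -72
The minimum is at u = 2, v = 7.

(2, 7)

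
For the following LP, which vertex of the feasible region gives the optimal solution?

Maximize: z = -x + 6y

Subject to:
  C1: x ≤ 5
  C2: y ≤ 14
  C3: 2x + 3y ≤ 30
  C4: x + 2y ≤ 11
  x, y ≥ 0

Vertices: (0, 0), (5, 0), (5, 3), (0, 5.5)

Evaluate the objective at each vertex of the feasible region:
  z(0, 0) = 0
  z(5, 0) = -5
  z(5, 3) = 13
  z(0, 5.5) = 33  ←
The maximum is at x = 0, y = 5.5.

(0, 5.5)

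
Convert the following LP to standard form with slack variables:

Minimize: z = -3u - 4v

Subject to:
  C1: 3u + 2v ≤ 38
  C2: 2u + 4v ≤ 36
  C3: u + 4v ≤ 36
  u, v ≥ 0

min z = -3u - 4v

s.t.
  3u + 2v + s1 = 38
  2u + 4v + s2 = 36
  u + 4v + s3 = 36
  u, v, s1, s2, s3 ≥ 0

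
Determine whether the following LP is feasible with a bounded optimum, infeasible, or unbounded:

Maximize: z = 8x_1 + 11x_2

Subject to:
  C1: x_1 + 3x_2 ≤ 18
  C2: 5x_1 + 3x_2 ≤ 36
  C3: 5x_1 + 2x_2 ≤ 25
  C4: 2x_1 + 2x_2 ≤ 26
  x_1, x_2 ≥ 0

Feasible with a bounded optimal solution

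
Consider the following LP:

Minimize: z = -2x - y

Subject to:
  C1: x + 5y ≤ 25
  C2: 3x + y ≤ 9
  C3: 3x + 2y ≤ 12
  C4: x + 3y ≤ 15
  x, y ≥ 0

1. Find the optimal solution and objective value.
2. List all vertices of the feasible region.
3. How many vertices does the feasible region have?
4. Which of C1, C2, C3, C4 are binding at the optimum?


1. x = 2, y = 3, z = -7
2. (0, 0), (3, 0), (2, 3), (0.8571, 4.714), (0, 5)
3. 5
4. C2, C3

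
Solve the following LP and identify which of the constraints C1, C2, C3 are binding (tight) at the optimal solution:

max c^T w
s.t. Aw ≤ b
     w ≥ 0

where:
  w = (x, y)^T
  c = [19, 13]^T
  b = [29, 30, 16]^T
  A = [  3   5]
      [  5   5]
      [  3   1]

At x = 5, y = 1, compute slack b - a·x for each constraint:
  C1: 29 − 20 = 9  (slack)
  C2: 30 − 30 = 0  (binding)
  C3: 16 − 16 = 0  (binding)

Optimal: x = 5, y = 1
Binding: C2, C3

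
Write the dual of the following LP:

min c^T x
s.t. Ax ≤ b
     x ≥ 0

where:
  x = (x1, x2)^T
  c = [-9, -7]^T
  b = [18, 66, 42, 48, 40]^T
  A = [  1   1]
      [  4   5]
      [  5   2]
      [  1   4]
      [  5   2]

Primal min cᵀx s.t. Ax ≤ b, x ≥ 0  →  Dual max −bᵀy s.t. Aᵀy ≥ −c, y ≥ 0.

Maximize: z = -18y1 - 66y2 - 42y3 - 48y4 - 40y5

Subject to:
  y1 + 4y2 + 5y3 + y4 + 5y5 ≥ 9
  y1 + 5y2 + 2y3 + 4y4 + 2y5 ≥ 7
  y1, y2, y3, y4, y5 ≥ 0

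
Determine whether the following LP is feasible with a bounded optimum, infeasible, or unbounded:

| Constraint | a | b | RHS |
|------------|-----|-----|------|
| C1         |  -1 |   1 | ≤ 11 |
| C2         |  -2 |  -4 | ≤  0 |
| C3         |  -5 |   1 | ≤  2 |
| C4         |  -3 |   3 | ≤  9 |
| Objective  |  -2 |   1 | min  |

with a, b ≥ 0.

Unbounded (objective can decrease without bound)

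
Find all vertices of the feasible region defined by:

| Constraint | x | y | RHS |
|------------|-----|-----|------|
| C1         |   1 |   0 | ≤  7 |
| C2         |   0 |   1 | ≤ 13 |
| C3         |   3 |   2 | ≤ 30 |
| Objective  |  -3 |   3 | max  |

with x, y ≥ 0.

(0, 0), (7, 0), (7, 4.5), (1.333, 13), (0, 13)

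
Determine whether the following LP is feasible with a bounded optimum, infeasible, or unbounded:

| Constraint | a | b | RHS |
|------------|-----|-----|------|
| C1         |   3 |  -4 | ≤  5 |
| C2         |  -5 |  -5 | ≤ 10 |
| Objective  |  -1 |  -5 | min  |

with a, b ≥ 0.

Unbounded (objective can decrease without bound)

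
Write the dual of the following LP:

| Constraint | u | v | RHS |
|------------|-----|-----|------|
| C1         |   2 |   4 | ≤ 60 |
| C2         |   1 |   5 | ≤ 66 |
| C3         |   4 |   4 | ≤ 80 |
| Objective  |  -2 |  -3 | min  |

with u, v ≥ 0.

Primal min cᵀx s.t. Ax ≤ b, x ≥ 0  →  Dual max −bᵀy s.t. Aᵀy ≥ −c, y ≥ 0.

Maximize: z = -60y1 - 66y2 - 80y3

Subject to:
  2y1 + y2 + 4y3 ≥ 2
  4y1 + 5y2 + 4y3 ≥ 3
  y1, y2, y3 ≥ 0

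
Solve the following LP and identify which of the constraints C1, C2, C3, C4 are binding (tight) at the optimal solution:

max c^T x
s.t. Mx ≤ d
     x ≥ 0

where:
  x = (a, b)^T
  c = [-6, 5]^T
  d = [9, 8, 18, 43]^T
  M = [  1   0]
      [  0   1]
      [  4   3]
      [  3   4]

At a = 0, b = 6, compute slack b - a·x for each constraint:
  C1: 9 − 0 = 9  (slack)
  C2: 8 − 6 = 2  (slack)
  C3: 18 − 18 = 0  (binding)
  C4: 43 − 24 = 19  (slack)

Optimal: a = 0, b = 6
Binding: C3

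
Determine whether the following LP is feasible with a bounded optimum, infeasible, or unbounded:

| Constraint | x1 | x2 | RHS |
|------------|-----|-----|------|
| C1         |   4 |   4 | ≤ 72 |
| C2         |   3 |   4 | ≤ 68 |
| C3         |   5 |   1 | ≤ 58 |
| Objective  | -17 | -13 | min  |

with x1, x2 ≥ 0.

Feasible with a bounded optimal solution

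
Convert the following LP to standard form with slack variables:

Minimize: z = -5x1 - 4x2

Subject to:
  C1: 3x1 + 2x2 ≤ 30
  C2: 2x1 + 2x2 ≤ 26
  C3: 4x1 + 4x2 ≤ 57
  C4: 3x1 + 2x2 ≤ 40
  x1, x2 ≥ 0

min z = -5x1 - 4x2

s.t.
  3x1 + 2x2 + s1 = 30
  2x1 + 2x2 + s2 = 26
  4x1 + 4x2 + s3 = 57
  3x1 + 2x2 + s4 = 40
  x1, x2, s1, s2, s3, s4 ≥ 0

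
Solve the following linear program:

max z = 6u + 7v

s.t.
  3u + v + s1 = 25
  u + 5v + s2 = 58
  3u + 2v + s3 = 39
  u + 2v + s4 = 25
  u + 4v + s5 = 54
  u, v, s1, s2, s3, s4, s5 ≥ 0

Evaluate the objective at each vertex of the feasible region:
  z(0, 0) = 0
  z(8.333, 0) = 50
  z(5, 10) = 100  ←
  z(3, 11) = 95
  z(0, 11.6) = 81.2
The maximum is at u = 5, v = 10.

u = 5, v = 10, z = 100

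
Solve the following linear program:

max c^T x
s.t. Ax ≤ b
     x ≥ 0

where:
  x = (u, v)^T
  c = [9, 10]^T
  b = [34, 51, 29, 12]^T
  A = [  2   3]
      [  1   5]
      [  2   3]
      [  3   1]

Evaluate the objective at each vertex of the feasible region:
  z(0, 0) = 0
  z(4, 0) = 36
  z(1, 9) = 99  ←
  z(0, 9.667) = 96.67
The maximum is at u = 1, v = 9.

u = 1, v = 9, z = 99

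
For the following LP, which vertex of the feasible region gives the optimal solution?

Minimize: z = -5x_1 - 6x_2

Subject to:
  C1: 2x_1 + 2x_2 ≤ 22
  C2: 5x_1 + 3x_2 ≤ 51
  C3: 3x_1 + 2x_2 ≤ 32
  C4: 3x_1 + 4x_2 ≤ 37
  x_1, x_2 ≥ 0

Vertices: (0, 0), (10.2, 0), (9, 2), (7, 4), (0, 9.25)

Evaluate the objective at each vertex of the feasible region:
  z(0, 0) = 0
  z(10.2, 0) = -51
  z(9, 2) = -57
  z(7, 4) = -59  ←
  z(0, 9.25) = -55.5
The minimum is at x_1 = 7, x_2 = 4.

(7, 4)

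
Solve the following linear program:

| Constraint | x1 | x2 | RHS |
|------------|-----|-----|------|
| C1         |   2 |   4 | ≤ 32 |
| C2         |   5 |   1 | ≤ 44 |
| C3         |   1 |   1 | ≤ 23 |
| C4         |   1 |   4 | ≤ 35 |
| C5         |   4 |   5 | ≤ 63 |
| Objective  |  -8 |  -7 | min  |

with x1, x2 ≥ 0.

Evaluate the objective at each vertex of the feasible region:
  z(0, 0) = 0
  z(8.8, 0) = -70.4
  z(8, 4) = -92  ←
  z(0, 8) = -56
The minimum is at x1 = 8, x2 = 4.

x1 = 8, x2 = 4, z = -92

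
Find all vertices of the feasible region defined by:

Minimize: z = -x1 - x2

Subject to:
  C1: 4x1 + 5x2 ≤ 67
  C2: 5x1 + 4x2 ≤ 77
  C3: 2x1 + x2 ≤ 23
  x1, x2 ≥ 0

(0, 0), (11.5, 0), (8, 7), (0, 13.4)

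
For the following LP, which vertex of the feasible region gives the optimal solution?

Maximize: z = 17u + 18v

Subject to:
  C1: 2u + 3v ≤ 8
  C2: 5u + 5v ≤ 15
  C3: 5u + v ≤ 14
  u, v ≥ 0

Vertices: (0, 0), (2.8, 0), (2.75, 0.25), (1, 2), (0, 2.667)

Evaluate the objective at each vertex of the feasible region:
  z(0, 0) = 0
  z(2.8, 0) = 47.6
  z(2.75, 0.25) = 51.25
  z(1, 2) = 53  ←
  z(0, 2.667) = 48
The maximum is at u = 1, v = 2.

(1, 2)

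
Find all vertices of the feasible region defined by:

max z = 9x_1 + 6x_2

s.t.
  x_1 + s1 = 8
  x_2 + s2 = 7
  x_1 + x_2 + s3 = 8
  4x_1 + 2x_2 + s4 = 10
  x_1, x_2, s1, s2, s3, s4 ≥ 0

(0, 0), (2.5, 0), (0, 5)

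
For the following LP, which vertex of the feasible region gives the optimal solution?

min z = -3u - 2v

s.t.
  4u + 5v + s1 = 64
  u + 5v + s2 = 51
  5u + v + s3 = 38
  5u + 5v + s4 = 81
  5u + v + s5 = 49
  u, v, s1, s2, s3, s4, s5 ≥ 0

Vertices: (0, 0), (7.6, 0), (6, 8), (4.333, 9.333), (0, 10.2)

Evaluate the objective at each vertex of the feasible region:
  z(0, 0) = 0
  z(7.6, 0) = -22.8
  z(6, 8) = -34  ←
  z(4.333, 9.333) = -31.67
  z(0, 10.2) = -20.4
The minimum is at u = 6, v = 8.

(6, 8)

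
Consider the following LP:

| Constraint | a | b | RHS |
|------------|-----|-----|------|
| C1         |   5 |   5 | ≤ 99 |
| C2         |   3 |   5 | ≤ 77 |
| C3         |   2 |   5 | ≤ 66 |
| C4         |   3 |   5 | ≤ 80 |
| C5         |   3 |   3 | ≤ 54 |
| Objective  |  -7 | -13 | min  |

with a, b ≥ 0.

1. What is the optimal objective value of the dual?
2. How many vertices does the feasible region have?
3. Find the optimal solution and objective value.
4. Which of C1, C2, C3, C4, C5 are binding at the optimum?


1. -186
2. 4
3. a = 8, b = 10, z = -186
4. C3, C5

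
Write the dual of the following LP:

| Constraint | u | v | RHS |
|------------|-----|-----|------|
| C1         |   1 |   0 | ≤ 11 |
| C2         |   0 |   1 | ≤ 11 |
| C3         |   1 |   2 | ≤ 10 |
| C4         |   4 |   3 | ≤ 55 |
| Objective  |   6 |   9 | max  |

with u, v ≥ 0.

Primal max cᵀx s.t. Ax ≤ b, x ≥ 0  →  Dual min bᵀy s.t. Aᵀy ≥ c, y ≥ 0.

Minimize: z = 11y1 + 11y2 + 10y3 + 55y4

Subject to:
  y1 + y3 + 4y4 ≥ 6
  y2 + 2y3 + 3y4 ≥ 9
  y1, y2, y3, y4 ≥ 0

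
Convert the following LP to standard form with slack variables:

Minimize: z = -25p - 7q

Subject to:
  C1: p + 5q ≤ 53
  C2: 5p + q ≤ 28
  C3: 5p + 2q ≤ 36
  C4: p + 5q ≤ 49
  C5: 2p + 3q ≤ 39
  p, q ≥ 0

min z = -25p - 7q

s.t.
  p + 5q + s1 = 53
  5p + q + s2 = 28
  5p + 2q + s3 = 36
  p + 5q + s4 = 49
  2p + 3q + s5 = 39
  p, q, s1, s2, s3, s4, s5 ≥ 0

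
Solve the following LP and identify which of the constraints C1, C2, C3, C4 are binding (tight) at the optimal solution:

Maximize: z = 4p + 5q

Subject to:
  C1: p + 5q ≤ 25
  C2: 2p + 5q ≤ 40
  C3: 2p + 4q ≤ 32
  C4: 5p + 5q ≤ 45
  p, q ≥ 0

At p = 5, q = 4, compute slack b - a·x for each constraint:
  C1: 25 − 25 = 0  (binding)
  C2: 40 − 30 = 10  (slack)
  C3: 32 − 26 = 6  (slack)
  C4: 45 − 45 = 0  (binding)

Optimal: p = 5, q = 4
Binding: C1, C4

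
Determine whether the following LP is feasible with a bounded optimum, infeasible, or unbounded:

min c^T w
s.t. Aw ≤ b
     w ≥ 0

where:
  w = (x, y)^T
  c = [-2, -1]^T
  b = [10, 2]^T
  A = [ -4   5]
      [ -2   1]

Unbounded (objective can decrease without bound)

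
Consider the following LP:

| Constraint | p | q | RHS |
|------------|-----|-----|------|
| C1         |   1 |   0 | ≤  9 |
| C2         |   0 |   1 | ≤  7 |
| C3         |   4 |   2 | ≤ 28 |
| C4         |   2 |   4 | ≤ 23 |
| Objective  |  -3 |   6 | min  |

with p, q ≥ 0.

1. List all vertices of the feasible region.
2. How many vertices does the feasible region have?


1. (0, 0), (7, 0), (5.5, 3), (0, 5.75)
2. 4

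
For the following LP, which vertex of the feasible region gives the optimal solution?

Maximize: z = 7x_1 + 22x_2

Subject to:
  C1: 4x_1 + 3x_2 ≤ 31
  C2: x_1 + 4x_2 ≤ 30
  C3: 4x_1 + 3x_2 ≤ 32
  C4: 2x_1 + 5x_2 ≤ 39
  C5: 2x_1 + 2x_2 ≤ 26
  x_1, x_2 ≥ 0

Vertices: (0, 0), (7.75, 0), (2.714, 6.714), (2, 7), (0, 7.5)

Evaluate the objective at each vertex of the feasible region:
  z(0, 0) = 0
  z(7.75, 0) = 54.25
  z(2.714, 6.714) = 166.7
  z(2, 7) = 168  ←
  z(0, 7.5) = 165
The maximum is at x_1 = 2, x_2 = 7.

(2, 7)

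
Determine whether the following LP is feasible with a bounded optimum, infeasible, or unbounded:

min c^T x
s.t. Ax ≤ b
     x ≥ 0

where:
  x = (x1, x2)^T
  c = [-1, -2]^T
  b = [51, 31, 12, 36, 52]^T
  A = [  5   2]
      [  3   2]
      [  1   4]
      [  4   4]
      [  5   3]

Feasible with a bounded optimal solution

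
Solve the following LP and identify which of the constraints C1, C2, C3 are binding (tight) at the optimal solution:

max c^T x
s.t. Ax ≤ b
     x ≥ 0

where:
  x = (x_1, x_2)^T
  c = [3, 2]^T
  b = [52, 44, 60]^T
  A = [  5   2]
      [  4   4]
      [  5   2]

At x_1 = 10, x_2 = 1, compute slack b - a·x for each constraint:
  C1: 52 − 52 = 0  (binding)
  C2: 44 − 44 = 0  (binding)
  C3: 60 − 52 = 8  (slack)

Optimal: x_1 = 10, x_2 = 1
Binding: C1, C2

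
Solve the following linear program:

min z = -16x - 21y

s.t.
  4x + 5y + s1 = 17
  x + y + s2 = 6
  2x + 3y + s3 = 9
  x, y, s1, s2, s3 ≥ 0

Evaluate the objective at each vertex of the feasible region:
  z(0, 0) = 0
  z(4.25, 0) = -68
  z(3, 1) = -69  ←
  z(0, 3) = -63
The minimum is at x = 3, y = 1.

x = 3, y = 1, z = -69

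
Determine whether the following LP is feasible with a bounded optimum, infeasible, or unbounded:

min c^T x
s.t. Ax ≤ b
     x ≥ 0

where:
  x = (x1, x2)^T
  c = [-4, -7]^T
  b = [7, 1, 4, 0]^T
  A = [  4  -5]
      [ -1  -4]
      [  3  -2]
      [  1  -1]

Unbounded (objective can decrease without bound)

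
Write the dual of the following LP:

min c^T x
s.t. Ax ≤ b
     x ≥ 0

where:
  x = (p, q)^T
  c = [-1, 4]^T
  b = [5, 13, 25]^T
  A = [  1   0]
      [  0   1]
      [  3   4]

Primal min cᵀx s.t. Ax ≤ b, x ≥ 0  →  Dual max −bᵀy s.t. Aᵀy ≥ −c, y ≥ 0.

Maximize: z = -5y1 - 13y2 - 25y3

Subject to:
  y1 + 3y3 ≥ 1
  y2 + 4y3 ≥ -4
  y1, y2, y3 ≥ 0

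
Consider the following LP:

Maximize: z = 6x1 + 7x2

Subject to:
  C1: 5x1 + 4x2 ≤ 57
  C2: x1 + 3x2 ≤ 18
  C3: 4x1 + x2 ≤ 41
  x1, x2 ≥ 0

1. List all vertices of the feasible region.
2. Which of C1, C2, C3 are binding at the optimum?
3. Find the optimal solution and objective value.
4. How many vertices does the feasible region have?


1. (0, 0), (10.25, 0), (9.727, 2.091), (9, 3), (0, 6)
2. C1, C2
3. x1 = 9, x2 = 3, z = 75
4. 5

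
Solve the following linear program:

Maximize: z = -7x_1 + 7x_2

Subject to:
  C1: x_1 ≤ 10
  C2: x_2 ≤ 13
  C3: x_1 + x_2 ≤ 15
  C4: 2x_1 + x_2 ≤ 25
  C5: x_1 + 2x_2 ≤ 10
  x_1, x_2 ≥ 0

Evaluate the objective at each vertex of the feasible region:
  z(0, 0) = 0
  z(10, 0) = -70
  z(0, 5) = 35  ←
The maximum is at x_1 = 0, x_2 = 5.

x_1 = 0, x_2 = 5, z = 35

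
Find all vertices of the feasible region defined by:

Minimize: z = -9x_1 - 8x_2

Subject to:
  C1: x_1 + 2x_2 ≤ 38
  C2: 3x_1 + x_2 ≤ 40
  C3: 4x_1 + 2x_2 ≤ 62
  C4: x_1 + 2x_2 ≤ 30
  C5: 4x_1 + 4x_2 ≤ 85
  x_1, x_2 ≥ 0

(0, 0), (13.33, 0), (10, 10), (0, 15)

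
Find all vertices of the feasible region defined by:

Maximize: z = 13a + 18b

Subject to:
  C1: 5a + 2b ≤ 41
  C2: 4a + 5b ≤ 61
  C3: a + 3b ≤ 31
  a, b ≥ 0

(0, 0), (8.2, 0), (4.882, 8.294), (4, 9), (0, 10.33)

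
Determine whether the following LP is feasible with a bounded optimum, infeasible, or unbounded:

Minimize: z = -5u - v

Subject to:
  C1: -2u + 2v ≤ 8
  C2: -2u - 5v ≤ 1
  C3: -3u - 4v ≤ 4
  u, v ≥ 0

Unbounded (objective can decrease without bound)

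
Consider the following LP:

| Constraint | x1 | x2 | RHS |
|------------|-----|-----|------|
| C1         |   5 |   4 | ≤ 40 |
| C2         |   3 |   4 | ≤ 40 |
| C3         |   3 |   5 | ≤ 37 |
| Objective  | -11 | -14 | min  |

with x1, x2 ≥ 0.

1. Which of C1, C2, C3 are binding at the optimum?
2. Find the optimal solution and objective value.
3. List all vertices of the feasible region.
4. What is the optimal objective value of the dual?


1. C1, C3
2. x1 = 4, x2 = 5, z = -114
3. (0, 0), (8, 0), (4, 5), (0, 7.4)
4. -114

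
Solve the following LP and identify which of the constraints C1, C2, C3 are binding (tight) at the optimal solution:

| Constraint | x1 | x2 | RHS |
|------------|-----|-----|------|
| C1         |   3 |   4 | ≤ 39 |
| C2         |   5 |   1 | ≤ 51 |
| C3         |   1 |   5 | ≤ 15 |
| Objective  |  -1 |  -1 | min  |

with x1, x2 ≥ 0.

At x1 = 10, x2 = 1, compute slack b - a·x for each constraint:
  C1: 39 − 34 = 5  (slack)
  C2: 51 − 51 = 0  (binding)
  C3: 15 − 15 = 0  (binding)

Optimal: x1 = 10, x2 = 1
Binding: C2, C3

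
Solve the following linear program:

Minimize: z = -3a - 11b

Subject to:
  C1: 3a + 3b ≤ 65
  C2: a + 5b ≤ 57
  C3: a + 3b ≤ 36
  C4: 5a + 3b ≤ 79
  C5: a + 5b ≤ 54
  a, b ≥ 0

Evaluate the objective at each vertex of the feasible region:
  z(0, 0) = 0
  z(15.8, 0) = -47.4
  z(10.75, 8.417) = -124.8
  z(9, 9) = -126  ←
  z(0, 10.8) = -118.8
The minimum is at a = 9, b = 9.

a = 9, b = 9, z = -126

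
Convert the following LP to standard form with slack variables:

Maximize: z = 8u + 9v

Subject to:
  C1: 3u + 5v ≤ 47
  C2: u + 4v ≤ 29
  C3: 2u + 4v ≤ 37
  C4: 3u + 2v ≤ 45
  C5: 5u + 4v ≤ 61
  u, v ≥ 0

max z = 8u + 9v

s.t.
  3u + 5v + s1 = 47
  u + 4v + s2 = 29
  2u + 4v + s3 = 37
  3u + 2v + s4 = 45
  5u + 4v + s5 = 61
  u, v, s1, s2, s3, s4, s5 ≥ 0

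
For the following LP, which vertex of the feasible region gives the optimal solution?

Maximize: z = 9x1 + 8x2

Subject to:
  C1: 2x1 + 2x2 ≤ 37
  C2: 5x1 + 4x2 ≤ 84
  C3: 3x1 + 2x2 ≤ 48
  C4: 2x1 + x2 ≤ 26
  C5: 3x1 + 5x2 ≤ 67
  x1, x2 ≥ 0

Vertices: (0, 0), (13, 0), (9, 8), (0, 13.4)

Evaluate the objective at each vertex of the feasible region:
  z(0, 0) = 0
  z(13, 0) = 117
  z(9, 8) = 145  ←
  z(0, 13.4) = 107.2
The maximum is at x1 = 9, x2 = 8.

(9, 8)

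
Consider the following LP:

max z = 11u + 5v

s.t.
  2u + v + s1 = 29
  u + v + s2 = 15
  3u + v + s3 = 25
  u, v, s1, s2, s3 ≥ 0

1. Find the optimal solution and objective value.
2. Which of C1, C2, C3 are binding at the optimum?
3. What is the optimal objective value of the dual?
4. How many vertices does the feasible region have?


1. u = 5, v = 10, z = 105
2. C2, C3
3. 105
4. 4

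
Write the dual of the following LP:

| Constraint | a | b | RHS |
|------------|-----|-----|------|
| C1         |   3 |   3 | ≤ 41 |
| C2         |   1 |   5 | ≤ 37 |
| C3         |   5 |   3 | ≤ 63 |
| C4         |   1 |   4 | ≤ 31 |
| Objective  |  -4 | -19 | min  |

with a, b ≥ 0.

Primal min cᵀx s.t. Ax ≤ b, x ≥ 0  →  Dual max −bᵀy s.t. Aᵀy ≥ −c, y ≥ 0.

Maximize: z = -41y1 - 37y2 - 63y3 - 31y4

Subject to:
  3y1 + y2 + 5y3 + y4 ≥ 4
  3y1 + 5y2 + 3y3 + 4y4 ≥ 19
  y1, y2, y3, y4 ≥ 0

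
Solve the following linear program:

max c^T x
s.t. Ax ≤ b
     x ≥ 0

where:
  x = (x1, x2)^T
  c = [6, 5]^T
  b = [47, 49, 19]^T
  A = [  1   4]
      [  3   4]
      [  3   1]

Evaluate the objective at each vertex of the feasible region:
  z(0, 0) = 0
  z(6.333, 0) = 38
  z(3, 10) = 68  ←
  z(1, 11.5) = 63.5
  z(0, 11.75) = 58.75
The maximum is at x1 = 3, x2 = 10.

x1 = 3, x2 = 10, z = 68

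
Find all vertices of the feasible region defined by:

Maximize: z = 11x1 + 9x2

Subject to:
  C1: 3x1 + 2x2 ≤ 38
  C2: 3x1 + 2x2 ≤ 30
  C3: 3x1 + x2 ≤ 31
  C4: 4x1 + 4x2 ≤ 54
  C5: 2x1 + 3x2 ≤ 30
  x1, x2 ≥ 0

(0, 0), (10, 0), (6, 6), (0, 10)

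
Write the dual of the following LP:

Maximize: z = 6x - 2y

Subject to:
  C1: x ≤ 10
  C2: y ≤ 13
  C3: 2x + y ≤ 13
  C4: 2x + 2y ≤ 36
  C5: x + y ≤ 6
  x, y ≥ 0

Primal max cᵀx s.t. Ax ≤ b, x ≥ 0  →  Dual min bᵀy s.t. Aᵀy ≥ c, y ≥ 0.

Minimize: z = 10y1 + 13y2 + 13y3 + 36y4 + 6y5

Subject to:
  y1 + 2y3 + 2y4 + y5 ≥ 6
  y2 + y3 + 2y4 + y5 ≥ -2
  y1, y2, y3, y4, y5 ≥ 0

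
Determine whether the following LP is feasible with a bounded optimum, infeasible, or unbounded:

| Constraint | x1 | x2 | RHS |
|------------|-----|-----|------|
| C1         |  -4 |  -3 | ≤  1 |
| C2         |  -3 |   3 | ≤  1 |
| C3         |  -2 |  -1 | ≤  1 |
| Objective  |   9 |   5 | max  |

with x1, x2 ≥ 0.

Unbounded (objective can increase without bound)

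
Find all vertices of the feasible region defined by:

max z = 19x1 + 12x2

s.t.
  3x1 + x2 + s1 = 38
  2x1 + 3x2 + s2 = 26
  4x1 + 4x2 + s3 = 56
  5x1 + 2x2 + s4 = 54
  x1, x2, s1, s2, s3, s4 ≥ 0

(0, 0), (10.8, 0), (10, 2), (0, 8.667)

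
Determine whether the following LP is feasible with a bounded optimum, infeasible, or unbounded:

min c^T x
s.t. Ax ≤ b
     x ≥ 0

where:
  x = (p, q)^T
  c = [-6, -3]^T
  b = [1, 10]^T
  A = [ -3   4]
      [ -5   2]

Unbounded (objective can decrease without bound)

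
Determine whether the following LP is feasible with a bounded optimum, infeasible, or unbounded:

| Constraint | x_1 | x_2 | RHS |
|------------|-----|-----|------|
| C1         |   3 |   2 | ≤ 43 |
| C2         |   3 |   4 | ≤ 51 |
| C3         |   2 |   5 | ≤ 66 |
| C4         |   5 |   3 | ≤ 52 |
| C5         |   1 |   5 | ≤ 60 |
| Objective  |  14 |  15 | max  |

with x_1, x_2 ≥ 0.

Feasible with a bounded optimal solution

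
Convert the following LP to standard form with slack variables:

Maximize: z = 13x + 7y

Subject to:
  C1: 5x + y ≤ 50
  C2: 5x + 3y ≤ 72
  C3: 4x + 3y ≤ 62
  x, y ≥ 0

max z = 13x + 7y

s.t.
  5x + y + s1 = 50
  5x + 3y + s2 = 72
  4x + 3y + s3 = 62
  x, y, s1, s2, s3 ≥ 0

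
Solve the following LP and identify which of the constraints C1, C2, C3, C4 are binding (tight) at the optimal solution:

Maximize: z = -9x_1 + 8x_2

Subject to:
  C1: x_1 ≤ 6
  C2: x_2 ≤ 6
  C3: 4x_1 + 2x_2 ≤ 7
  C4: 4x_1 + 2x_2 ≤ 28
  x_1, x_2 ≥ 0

At x_1 = 0, x_2 = 3.5, compute slack b - a·x for each constraint:
  C1: 6 − 0 = 6  (slack)
  C2: 6 − 3.5 = 2.5  (slack)
  C3: 7 − 7 = 0  (binding)
  C4: 28 − 7 = 21  (slack)

Optimal: x_1 = 0, x_2 = 3.5
Binding: C3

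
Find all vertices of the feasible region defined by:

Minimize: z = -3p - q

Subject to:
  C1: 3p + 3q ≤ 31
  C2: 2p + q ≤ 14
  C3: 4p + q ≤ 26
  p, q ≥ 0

(0, 0), (6.5, 0), (6, 2), (3.667, 6.667), (0, 10.33)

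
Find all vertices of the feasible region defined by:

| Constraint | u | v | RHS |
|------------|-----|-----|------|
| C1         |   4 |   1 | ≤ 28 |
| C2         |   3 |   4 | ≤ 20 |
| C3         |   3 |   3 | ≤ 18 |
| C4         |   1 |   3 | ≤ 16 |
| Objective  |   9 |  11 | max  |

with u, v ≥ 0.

(0, 0), (6, 0), (4, 2), (0, 5)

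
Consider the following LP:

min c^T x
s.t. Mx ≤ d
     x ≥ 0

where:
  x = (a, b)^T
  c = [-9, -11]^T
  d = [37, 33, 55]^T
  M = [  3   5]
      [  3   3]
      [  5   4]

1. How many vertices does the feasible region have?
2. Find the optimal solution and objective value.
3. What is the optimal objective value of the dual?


1. 4
2. a = 9, b = 2, z = -103
3. -103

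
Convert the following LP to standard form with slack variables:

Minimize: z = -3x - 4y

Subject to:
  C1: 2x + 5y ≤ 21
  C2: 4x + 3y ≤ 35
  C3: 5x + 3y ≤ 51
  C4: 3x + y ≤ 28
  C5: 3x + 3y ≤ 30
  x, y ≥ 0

min z = -3x - 4y

s.t.
  2x + 5y + s1 = 21
  4x + 3y + s2 = 35
  5x + 3y + s3 = 51
  3x + y + s4 = 28
  3x + 3y + s5 = 30
  x, y, s1, s2, s3, s4, s5 ≥ 0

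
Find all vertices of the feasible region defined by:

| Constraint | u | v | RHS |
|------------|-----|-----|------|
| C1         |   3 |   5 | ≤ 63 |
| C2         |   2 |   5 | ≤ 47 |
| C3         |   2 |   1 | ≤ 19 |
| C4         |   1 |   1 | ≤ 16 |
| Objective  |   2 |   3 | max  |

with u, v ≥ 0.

(0, 0), (9.5, 0), (6, 7), (0, 9.4)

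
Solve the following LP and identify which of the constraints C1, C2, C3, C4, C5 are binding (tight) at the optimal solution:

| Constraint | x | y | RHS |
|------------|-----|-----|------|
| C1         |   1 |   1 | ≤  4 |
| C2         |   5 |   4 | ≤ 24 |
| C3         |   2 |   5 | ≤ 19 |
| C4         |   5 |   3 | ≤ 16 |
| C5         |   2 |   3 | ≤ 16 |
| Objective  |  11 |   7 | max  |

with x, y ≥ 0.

At x = 2, y = 2, compute slack b - a·x for each constraint:
  C1: 4 − 4 = 0  (binding)
  C2: 24 − 18 = 6  (slack)
  C3: 19 − 14 = 5  (slack)
  C4: 16 − 16 = 0  (binding)
  C5: 16 − 10 = 6  (slack)

Optimal: x = 2, y = 2
Binding: C1, C4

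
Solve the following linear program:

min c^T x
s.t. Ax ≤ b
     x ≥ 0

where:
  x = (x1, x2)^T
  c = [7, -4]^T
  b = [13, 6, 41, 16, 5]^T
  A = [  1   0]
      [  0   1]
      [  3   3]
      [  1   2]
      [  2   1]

Evaluate the objective at each vertex of the feasible region:
  z(0, 0) = 0
  z(2.5, 0) = 17.5
  z(0, 5) = -20  ←
The minimum is at x1 = 0, x2 = 5.

x1 = 0, x2 = 5, z = -20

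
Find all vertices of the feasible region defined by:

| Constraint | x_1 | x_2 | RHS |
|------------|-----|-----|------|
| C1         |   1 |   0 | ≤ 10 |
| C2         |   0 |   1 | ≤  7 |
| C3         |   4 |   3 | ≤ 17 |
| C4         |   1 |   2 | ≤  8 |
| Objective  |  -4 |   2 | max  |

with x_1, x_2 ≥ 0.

(0, 0), (4.25, 0), (2, 3), (0, 4)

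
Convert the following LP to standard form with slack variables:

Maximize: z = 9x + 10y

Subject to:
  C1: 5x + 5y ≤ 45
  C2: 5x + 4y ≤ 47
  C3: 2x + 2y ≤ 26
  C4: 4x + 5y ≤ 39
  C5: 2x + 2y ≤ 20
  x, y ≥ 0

max z = 9x + 10y

s.t.
  5x + 5y + s1 = 45
  5x + 4y + s2 = 47
  2x + 2y + s3 = 26
  4x + 5y + s4 = 39
  2x + 2y + s5 = 20
  x, y, s1, s2, s3, s4, s5 ≥ 0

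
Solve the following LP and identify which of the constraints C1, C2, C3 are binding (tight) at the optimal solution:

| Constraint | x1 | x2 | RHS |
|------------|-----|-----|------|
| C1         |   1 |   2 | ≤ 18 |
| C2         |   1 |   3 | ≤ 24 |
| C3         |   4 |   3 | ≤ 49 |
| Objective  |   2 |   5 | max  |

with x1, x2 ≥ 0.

At x1 = 6, x2 = 6, compute slack b - a·x for each constraint:
  C1: 18 − 18 = 0  (binding)
  C2: 24 − 24 = 0  (binding)
  C3: 49 − 42 = 7  (slack)

Optimal: x1 = 6, x2 = 6
Binding: C1, C2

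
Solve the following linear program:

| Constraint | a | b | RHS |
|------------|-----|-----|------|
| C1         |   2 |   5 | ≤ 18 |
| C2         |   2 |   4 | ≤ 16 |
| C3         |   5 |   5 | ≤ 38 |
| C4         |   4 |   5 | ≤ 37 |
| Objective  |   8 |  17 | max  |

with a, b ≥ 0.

Evaluate the objective at each vertex of the feasible region:
  z(0, 0) = 0
  z(7.6, 0) = 60.8
  z(7.2, 0.4) = 64.4
  z(4, 2) = 66  ←
  z(0, 3.6) = 61.2
The maximum is at a = 4, b = 2.

a = 4, b = 2, z = 66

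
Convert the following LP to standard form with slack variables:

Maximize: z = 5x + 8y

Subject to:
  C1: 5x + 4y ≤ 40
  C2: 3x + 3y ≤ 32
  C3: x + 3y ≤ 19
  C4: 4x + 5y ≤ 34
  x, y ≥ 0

max z = 5x + 8y

s.t.
  5x + 4y + s1 = 40
  3x + 3y + s2 = 32
  x + 3y + s3 = 19
  4x + 5y + s4 = 34
  x, y, s1, s2, s3, s4 ≥ 0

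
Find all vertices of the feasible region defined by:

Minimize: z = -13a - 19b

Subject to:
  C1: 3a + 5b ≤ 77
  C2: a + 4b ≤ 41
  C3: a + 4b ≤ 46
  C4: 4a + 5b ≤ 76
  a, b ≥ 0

(0, 0), (19, 0), (9, 8), (0, 10.25)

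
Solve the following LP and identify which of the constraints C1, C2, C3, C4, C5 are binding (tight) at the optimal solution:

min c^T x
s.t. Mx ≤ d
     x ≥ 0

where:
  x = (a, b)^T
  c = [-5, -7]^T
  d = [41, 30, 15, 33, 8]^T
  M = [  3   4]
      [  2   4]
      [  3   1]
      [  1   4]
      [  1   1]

At a = 1, b = 7, compute slack b - a·x for each constraint:
  C1: 41 − 31 = 10  (slack)
  C2: 30 − 30 = 0  (binding)
  C3: 15 − 10 = 5  (slack)
  C4: 33 − 29 = 4  (slack)
  C5: 8 − 8 = 0  (binding)

Optimal: a = 1, b = 7
Binding: C2, C5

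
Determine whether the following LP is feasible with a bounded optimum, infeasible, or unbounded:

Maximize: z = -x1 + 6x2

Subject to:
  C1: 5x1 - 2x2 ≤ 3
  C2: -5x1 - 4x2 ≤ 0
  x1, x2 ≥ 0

Unbounded (objective can increase without bound)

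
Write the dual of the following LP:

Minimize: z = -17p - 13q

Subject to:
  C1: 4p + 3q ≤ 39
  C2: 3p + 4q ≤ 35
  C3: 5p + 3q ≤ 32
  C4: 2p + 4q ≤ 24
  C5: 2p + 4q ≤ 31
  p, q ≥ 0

Primal min cᵀx s.t. Ax ≤ b, x ≥ 0  →  Dual max −bᵀy s.t. Aᵀy ≥ −c, y ≥ 0.

Maximize: z = -39y1 - 35y2 - 32y3 - 24y4 - 31y5

Subject to:
  4y1 + 3y2 + 5y3 + 2y4 + 2y5 ≥ 17
  3y1 + 4y2 + 3y3 + 4y4 + 4y5 ≥ 13
  y1, y2, y3, y4, y5 ≥ 0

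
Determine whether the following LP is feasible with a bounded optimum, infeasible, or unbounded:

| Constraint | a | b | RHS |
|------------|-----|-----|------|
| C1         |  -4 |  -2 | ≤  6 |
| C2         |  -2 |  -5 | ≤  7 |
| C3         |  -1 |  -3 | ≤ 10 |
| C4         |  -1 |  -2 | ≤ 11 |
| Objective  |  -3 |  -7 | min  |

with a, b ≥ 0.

Unbounded (objective can decrease without bound)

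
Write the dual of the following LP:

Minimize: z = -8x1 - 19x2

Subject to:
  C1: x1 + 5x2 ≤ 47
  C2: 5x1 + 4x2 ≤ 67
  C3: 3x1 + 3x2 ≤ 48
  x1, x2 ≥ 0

Primal min cᵀx s.t. Ax ≤ b, x ≥ 0  →  Dual max −bᵀy s.t. Aᵀy ≥ −c, y ≥ 0.

Maximize: z = -47y1 - 67y2 - 48y3

Subject to:
  y1 + 5y2 + 3y3 ≥ 8
  5y1 + 4y2 + 3y3 ≥ 19
  y1, y2, y3 ≥ 0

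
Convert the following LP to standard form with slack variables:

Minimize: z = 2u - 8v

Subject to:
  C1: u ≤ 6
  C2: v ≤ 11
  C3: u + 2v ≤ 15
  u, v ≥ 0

min z = 2u - 8v

s.t.
  u + s1 = 6
  v + s2 = 11
  u + 2v + s3 = 15
  u, v, s1, s2, s3 ≥ 0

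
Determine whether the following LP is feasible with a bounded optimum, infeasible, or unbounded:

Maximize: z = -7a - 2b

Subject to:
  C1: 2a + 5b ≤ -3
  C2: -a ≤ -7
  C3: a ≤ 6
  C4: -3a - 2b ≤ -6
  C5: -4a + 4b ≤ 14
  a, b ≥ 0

Infeasible (no feasible solution exists)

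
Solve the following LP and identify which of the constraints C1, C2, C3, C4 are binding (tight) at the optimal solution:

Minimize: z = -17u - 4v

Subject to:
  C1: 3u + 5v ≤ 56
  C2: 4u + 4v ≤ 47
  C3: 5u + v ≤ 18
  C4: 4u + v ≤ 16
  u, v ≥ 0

At u = 2, v = 8, compute slack b - a·x for each constraint:
  C1: 56 − 46 = 10  (slack)
  C2: 47 − 40 = 7  (slack)
  C3: 18 − 18 = 0  (binding)
  C4: 16 − 16 = 0  (binding)

Optimal: u = 2, v = 8
Binding: C3, C4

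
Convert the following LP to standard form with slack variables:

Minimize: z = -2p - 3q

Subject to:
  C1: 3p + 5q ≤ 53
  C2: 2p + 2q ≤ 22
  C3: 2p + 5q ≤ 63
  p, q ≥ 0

min z = -2p - 3q

s.t.
  3p + 5q + s1 = 53
  2p + 2q + s2 = 22
  2p + 5q + s3 = 63
  p, q, s1, s2, s3 ≥ 0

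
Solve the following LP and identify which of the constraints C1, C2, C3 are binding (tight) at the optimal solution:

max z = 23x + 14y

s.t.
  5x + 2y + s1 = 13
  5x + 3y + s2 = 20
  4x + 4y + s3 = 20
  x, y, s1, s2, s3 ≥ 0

At x = 1, y = 4, compute slack b - a·x for each constraint:
  C1: 13 − 13 = 0  (binding)
  C2: 20 − 17 = 3  (slack)
  C3: 20 − 20 = 0  (binding)

Optimal: x = 1, y = 4
Binding: C1, C3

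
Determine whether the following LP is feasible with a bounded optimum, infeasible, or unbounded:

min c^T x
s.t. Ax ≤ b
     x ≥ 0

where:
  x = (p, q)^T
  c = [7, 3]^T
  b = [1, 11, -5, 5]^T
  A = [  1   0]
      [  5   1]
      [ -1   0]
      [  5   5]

Infeasible (no feasible solution exists)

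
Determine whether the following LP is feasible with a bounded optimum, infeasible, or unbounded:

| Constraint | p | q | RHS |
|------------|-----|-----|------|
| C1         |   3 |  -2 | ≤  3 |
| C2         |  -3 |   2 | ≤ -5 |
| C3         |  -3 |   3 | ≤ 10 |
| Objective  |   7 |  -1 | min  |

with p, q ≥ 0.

Infeasible (no feasible solution exists)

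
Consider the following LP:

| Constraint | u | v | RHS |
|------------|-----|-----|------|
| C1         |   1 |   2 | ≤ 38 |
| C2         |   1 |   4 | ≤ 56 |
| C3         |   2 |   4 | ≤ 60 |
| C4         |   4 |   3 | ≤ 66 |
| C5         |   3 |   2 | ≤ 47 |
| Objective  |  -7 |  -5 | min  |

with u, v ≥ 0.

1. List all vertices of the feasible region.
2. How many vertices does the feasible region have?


1. (0, 0), (15.67, 0), (9, 10), (8.4, 10.8), (4, 13), (0, 14)
2. 6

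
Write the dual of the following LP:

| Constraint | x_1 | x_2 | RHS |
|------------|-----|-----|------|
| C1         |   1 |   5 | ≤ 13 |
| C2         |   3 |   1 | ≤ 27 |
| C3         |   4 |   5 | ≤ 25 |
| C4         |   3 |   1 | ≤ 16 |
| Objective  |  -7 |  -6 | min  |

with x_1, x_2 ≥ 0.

Primal min cᵀx s.t. Ax ≤ b, x ≥ 0  →  Dual max −bᵀy s.t. Aᵀy ≥ −c, y ≥ 0.

Maximize: z = -13y1 - 27y2 - 25y3 - 16y4

Subject to:
  y1 + 3y2 + 4y3 + 3y4 ≥ 7
  5y1 + y2 + 5y3 + y4 ≥ 6
  y1, y2, y3, y4 ≥ 0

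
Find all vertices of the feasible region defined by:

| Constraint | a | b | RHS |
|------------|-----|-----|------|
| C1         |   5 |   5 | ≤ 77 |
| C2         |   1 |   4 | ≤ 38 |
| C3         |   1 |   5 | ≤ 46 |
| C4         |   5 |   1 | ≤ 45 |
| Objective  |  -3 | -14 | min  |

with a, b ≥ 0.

(0, 0), (9, 0), (7.474, 7.632), (6, 8), (0, 9.2)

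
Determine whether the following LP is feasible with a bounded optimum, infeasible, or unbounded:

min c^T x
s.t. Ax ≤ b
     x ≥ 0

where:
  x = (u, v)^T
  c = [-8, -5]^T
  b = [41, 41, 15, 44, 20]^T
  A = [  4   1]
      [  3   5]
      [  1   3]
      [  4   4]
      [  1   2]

Feasible with a bounded optimal solution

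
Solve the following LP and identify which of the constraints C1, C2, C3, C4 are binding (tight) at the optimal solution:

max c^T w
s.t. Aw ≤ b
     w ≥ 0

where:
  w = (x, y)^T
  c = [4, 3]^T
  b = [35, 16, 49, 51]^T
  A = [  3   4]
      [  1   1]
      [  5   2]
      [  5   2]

At x = 9, y = 2, compute slack b - a·x for each constraint:
  C1: 35 − 35 = 0  (binding)
  C2: 16 − 11 = 5  (slack)
  C3: 49 − 49 = 0  (binding)
  C4: 51 − 49 = 2  (slack)

Optimal: x = 9, y = 2
Binding: C1, C3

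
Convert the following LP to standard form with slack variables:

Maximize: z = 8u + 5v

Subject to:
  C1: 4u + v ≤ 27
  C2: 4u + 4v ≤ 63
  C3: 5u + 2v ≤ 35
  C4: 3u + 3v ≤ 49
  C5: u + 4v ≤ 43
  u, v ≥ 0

max z = 8u + 5v

s.t.
  4u + v + s1 = 27
  4u + 4v + s2 = 63
  5u + 2v + s3 = 35
  3u + 3v + s4 = 49
  u + 4v + s5 = 43
  u, v, s1, s2, s3, s4, s5 ≥ 0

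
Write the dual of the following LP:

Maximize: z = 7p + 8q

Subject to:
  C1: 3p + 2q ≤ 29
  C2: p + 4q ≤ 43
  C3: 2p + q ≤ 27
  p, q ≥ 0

Primal max cᵀx s.t. Ax ≤ b, x ≥ 0  →  Dual min bᵀy s.t. Aᵀy ≥ c, y ≥ 0.

Minimize: z = 29y1 + 43y2 + 27y3

Subject to:
  3y1 + y2 + 2y3 ≥ 7
  2y1 + 4y2 + y3 ≥ 8
  y1, y2, y3 ≥ 0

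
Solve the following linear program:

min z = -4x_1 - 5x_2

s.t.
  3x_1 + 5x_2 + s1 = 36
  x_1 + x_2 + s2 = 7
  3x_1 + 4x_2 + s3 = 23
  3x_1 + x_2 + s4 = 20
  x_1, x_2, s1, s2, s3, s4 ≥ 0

Evaluate the objective at each vertex of the feasible region:
  z(0, 0) = 0
  z(6.667, 0) = -26.67
  z(6.5, 0.5) = -28.5
  z(5, 2) = -30  ←
  z(0, 5.75) = -28.75
The minimum is at x_1 = 5, x_2 = 2.

x_1 = 5, x_2 = 2, z = -30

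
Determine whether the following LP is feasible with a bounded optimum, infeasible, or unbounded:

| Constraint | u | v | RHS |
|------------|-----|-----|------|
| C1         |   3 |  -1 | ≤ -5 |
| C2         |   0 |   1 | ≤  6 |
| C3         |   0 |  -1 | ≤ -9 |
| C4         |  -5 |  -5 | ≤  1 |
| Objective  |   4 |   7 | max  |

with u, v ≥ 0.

Infeasible (no feasible solution exists)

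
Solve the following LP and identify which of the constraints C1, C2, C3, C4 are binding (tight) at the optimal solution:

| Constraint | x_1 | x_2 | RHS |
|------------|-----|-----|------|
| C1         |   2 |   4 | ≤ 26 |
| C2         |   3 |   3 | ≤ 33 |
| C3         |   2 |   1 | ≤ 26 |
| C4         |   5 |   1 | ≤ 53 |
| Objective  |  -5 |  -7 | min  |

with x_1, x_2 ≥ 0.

At x_1 = 9, x_2 = 2, compute slack b - a·x for each constraint:
  C1: 26 − 26 = 0  (binding)
  C2: 33 − 33 = 0  (binding)
  C3: 26 − 20 = 6  (slack)
  C4: 53 − 47 = 6  (slack)

Optimal: x_1 = 9, x_2 = 2
Binding: C1, C2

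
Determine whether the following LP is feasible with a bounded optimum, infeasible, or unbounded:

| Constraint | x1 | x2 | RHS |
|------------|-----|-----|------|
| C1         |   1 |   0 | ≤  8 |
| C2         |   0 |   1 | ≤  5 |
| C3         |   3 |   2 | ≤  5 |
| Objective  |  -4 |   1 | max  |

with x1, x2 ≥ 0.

Feasible with a bounded optimal solution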